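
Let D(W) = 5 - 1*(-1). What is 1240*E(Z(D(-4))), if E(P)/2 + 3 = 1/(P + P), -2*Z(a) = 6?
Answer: -23560/3 ≈ -7853.3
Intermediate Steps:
D(W) = 6 (D(W) = 5 + 1 = 6)
Z(a) = -3 (Z(a) = -½*6 = -3)
E(P) = -6 + 1/P (E(P) = -6 + 2/(P + P) = -6 + 2/((2*P)) = -6 + 2*(1/(2*P)) = -6 + 1/P)
1240*E(Z(D(-4))) = 1240*(-6 + 1/(-3)) = 1240*(-6 - ⅓) = 1240*(-19/3) = -23560/3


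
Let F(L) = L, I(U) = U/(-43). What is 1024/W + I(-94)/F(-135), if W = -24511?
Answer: -8248354/142286355 ≈ -0.057970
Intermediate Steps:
I(U) = -U/43 (I(U) = U*(-1/43) = -U/43)
1024/W + I(-94)/F(-135) = 1024/(-24511) - 1/43*(-94)/(-135) = 1024*(-1/24511) + (94/43)*(-1/135) = -1024/24511 - 94/5805 = -8248354/142286355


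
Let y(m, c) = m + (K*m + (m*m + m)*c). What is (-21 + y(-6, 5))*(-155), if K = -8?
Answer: -26505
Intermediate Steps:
y(m, c) = -7*m + c*(m + m²) (y(m, c) = m + (-8*m + (m*m + m)*c) = m + (-8*m + (m² + m)*c) = m + (-8*m + (m + m²)*c) = m + (-8*m + c*(m + m²)) = -7*m + c*(m + m²))
(-21 + y(-6, 5))*(-155) = (-21 - 6*(-7 + 5 + 5*(-6)))*(-155) = (-21 - 6*(-7 + 5 - 30))*(-155) = (-21 - 6*(-32))*(-155) = (-21 + 192)*(-155) = 171*(-155) = -26505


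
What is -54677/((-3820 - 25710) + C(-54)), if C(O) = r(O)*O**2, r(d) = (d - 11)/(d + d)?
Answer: 54677/27775 ≈ 1.9686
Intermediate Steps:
r(d) = (-11 + d)/(2*d) (r(d) = (-11 + d)/((2*d)) = (-11 + d)*(1/(2*d)) = (-11 + d)/(2*d))
C(O) = O*(-11 + O)/2 (C(O) = ((-11 + O)/(2*O))*O**2 = O*(-11 + O)/2)
-54677/((-3820 - 25710) + C(-54)) = -54677/((-3820 - 25710) + (1/2)*(-54)*(-11 - 54)) = -54677/(-29530 + (1/2)*(-54)*(-65)) = -54677/(-29530 + 1755) = -54677/(-27775) = -54677*(-1/27775) = 54677/27775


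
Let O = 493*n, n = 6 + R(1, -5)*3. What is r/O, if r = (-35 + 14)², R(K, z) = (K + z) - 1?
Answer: -49/493 ≈ -0.099391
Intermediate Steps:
R(K, z) = -1 + K + z
r = 441 (r = (-21)² = 441)
n = -9 (n = 6 + (-1 + 1 - 5)*3 = 6 - 5*3 = 6 - 15 = -9)
O = -4437 (O = 493*(-9) = -4437)
r/O = 441/(-4437) = 441*(-1/4437) = -49/493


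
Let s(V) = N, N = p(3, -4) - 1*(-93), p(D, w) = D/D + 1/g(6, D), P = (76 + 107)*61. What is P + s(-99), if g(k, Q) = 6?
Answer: 67543/6 ≈ 11257.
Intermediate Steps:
P = 11163 (P = 183*61 = 11163)
p(D, w) = 7/6 (p(D, w) = D/D + 1/6 = 1 + 1*(1/6) = 1 + 1/6 = 7/6)
N = 565/6 (N = 7/6 - 1*(-93) = 7/6 + 93 = 565/6 ≈ 94.167)
s(V) = 565/6
P + s(-99) = 11163 + 565/6 = 67543/6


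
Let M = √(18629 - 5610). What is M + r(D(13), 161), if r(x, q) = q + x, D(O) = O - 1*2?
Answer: 172 + √13019 ≈ 286.10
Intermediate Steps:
D(O) = -2 + O (D(O) = O - 2 = -2 + O)
M = √13019 ≈ 114.10
M + r(D(13), 161) = √13019 + (161 + (-2 + 13)) = √13019 + (161 + 11) = √13019 + 172 = 172 + √13019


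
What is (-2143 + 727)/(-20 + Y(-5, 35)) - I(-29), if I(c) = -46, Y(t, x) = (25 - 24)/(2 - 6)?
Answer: 3130/27 ≈ 115.93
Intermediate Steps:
Y(t, x) = -1/4 (Y(t, x) = 1/(-4) = 1*(-1/4) = -1/4)
(-2143 + 727)/(-20 + Y(-5, 35)) - I(-29) = (-2143 + 727)/(-20 - 1/4) - 1*(-46) = -1416/(-81/4) + 46 = -1416*(-4/81) + 46 = 1888/27 + 46 = 3130/27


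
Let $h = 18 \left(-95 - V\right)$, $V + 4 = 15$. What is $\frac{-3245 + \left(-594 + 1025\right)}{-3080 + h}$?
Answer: $\frac{1407}{2494} \approx 0.56415$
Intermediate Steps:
$V = 11$ ($V = -4 + 15 = 11$)
$h = -1908$ ($h = 18 \left(-95 - 11\right) = 18 \left(-106\right) = -1908$)
$\frac{-3245 + \left(-594 + 1025\right)}{-3080 + h} = \frac{-3245 + \left(-594 + 1025\right)}{-3080 - 1908} = \frac{-3245 + 431}{-4988} = \left(-2814\right) \left(- \frac{1}{4988}\right) = \frac{1407}{2494}$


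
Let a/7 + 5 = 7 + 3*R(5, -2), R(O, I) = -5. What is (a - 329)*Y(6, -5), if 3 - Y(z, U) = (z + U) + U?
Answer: -2940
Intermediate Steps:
Y(z, U) = 3 - z - 2*U (Y(z, U) = 3 - ((z + U) + U) = 3 - ((U + z) + U) = 3 - (z + 2*U) = 3 + (-z - 2*U) = 3 - z - 2*U)
a = -91 (a = -35 + 7*(7 + 3*(-5)) = -35 + 7*(7 - 15) = -35 + 7*(-8) = -35 - 56 = -91)
(a - 329)*Y(6, -5) = (-91 - 329)*(3 - 1*6 - 2*(-5)) = -420*(3 - 6 + 10) = -420*7 = -2940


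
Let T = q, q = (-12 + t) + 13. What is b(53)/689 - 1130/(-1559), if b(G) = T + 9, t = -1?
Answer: 792601/1074151 ≈ 0.73789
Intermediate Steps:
q = 0 (q = (-12 - 1) + 13 = -13 + 13 = 0)
T = 0
b(G) = 9 (b(G) = 0 + 9 = 9)
b(53)/689 - 1130/(-1559) = 9/689 - 1130/(-1559) = 9*(1/689) - 1130*(-1/1559) = 9/689 + 1130/1559 = 792601/1074151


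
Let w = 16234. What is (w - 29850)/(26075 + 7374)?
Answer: -13616/33449 ≈ -0.40707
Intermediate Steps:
(w - 29850)/(26075 + 7374) = (16234 - 29850)/(26075 + 7374) = -13616/33449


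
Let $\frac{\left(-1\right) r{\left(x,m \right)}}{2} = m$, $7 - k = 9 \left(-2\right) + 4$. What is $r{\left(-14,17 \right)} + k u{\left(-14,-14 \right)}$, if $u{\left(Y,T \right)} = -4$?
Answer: $-118$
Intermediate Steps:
$k = 21$ ($k = 7 - \left(9 \left(-2\right) + 4\right) = 7 - \left(-18 + 4\right) = 7 - -14 = 7 + 14 = 21$)
$r{\left(x,m \right)} = - 2 m$
$r{\left(-14,17 \right)} + k u{\left(-14,-14 \right)} = \left(-2\right) 17 + 21 \left(-4\right) = -34 - 84 = -118$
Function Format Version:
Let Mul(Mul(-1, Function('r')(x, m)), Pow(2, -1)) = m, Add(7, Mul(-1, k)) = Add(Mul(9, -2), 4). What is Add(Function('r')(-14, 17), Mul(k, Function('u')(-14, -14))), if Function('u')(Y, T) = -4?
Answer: -118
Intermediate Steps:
k = 21 (k = Add(7, Mul(-1, Add(Mul(9, -2), 4))) = Add(7, Mul(-1, Add(-18, 4))) = Add(7, Mul(-1, -14)) = Add(7, 14) = 21)
Function('r')(x, m) = Mul(-2, m)
Add(Function('r')(-14, 17), Mul(k, Function('u')(-14, -14))) = Add(Mul(-2, 17), Mul(21, -4)) = Add(-34, -84) = -118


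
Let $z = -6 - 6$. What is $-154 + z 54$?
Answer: $-802$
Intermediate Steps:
$z = -12$ ($z = -6 - 6 = -12$)
$-154 + z 54 = -154 - 648 = -802$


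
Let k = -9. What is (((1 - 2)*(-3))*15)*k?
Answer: -405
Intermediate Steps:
(((1 - 2)*(-3))*15)*k = (((1 - 2)*(-3))*15)*(-9) = (-1*(-3)*15)*(-9) = (3*15)*(-9) = 45*(-9) = -405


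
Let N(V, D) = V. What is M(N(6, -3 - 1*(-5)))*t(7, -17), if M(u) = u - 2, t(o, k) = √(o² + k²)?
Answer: 52*√2 ≈ 73.539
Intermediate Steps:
t(o, k) = √(k² + o²)
M(u) = -2 + u
M(N(6, -3 - 1*(-5)))*t(7, -17) = (-2 + 6)*√((-17)² + 7²) = 4*√(289 + 49) = 4*√338 = 4*(13*√2) = 52*√2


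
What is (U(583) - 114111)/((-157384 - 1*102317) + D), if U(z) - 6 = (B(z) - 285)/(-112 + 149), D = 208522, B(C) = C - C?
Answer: 4222170/1893623 ≈ 2.2297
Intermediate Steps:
B(C) = 0
U(z) = -63/37 (U(z) = 6 + (0 - 285)/(-112 + 149) = 6 - 285/37 = -63/37)
(U(583) - 114111)/((-157384 - 1*102317) + D) = (-63/37 - 114111)/((-157384 - 1*102317) + 208522) = -4222170/(37*((-157384 - 102317) + 208522)) = -4222170/(37*(-259701 + 208522)) = -4222170/37/(-51179) = -4222170/37*(-1/51179) = 4222170/1893623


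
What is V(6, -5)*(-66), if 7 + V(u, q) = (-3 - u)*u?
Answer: 4026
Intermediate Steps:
V(u, q) = -7 + u*(-3 - u) (V(u, q) = -7 + (-3 - u)*u = -7 + u*(-3 - u))
V(6, -5)*(-66) = (-7 - 1*6**2 - 3*6)*(-66) = (-7 - 1*36 - 18)*(-66) = (-7 - 36 - 18)*(-66) = -61*(-66) = 4026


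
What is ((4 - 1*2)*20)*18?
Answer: 720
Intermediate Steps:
((4 - 1*2)*20)*18 = ((4 - 2)*20)*18 = (2*20)*18 = 40*18 = 720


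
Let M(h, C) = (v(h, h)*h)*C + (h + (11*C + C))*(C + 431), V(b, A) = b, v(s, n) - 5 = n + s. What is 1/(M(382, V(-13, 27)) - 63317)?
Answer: -1/3787703 ≈ -2.6401e-7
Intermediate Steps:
v(s, n) = 5 + n + s (v(s, n) = 5 + (n + s) = 5 + n + s)
M(h, C) = (431 + C)*(h + 12*C) + C*h*(5 + 2*h) (M(h, C) = ((5 + h + h)*h)*C + (h + (11*C + C))*(C + 431) = ((5 + 2*h)*h)*C + (h + 12*C)*(431 + C) = (h*(5 + 2*h))*C + (431 + C)*(h + 12*C) = C*h*(5 + 2*h) + (431 + C)*(h + 12*C) = (431 + C)*(h + 12*C) + C*h*(5 + 2*h))
1/(M(382, V(-13, 27)) - 63317) = 1/((12*(-13)² + 431*382 + 5172*(-13) - 13*382 - 13*382*(5 + 2*382)) - 63317) = 1/((12*169 + 164642 - 67236 - 4966 - 13*382*(5 + 764)) - 63317) = 1/((2028 + 164642 - 67236 - 4966 - 13*382*769) - 63317) = 1/((2028 + 164642 - 67236 - 4966 - 3818854) - 63317) = 1/(-3724386 - 63317) = 1/(-3787703) = -1/3787703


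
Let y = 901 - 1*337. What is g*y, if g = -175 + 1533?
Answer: 765912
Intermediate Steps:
y = 564 (y = 901 - 337 = 564)
g = 1358
g*y = 1358*564 = 765912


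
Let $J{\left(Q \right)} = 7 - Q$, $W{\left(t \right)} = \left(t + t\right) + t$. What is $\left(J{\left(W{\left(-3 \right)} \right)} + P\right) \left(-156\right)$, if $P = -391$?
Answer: $58500$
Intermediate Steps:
$W{\left(t \right)} = 3 t$ ($W{\left(t \right)} = 2 t + t = 3 t$)
$\left(J{\left(W{\left(-3 \right)} \right)} + P\right) \left(-156\right) = \left(\left(7 - 3 \left(-3\right)\right) - 391\right) \left(-156\right) = \left(\left(7 - -9\right) - 391\right) \left(-156\right) = \left(\left(7 + 9\right) - 391\right) \left(-156\right) = \left(16 - 391\right) \left(-156\right) = \left(-375\right) \left(-156\right) = 58500$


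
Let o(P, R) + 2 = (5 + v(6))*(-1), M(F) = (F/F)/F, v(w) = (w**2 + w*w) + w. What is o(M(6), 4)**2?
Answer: 7225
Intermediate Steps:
v(w) = w + 2*w**2 (v(w) = (w**2 + w**2) + w = 2*w**2 + w = w + 2*w**2)
M(F) = 1/F
o(P, R) = -85 (o(P, R) = -2 + (5 + 6*(1 + 2*6))*(-1) = -2 + (5 + 6*(1 + 12))*(-1) = -2 + (5 + 6*13)*(-1) = -2 + (5 + 78)*(-1) = -2 + 83*(-1) = -2 - 83 = -85)
o(M(6), 4)**2 = (-85)**2 = 7225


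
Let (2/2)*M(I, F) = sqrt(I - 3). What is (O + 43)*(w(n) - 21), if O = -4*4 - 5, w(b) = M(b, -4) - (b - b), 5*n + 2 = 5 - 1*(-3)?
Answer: -462 + 66*I*sqrt(5)/5 ≈ -462.0 + 29.516*I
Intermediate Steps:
M(I, F) = sqrt(-3 + I) (M(I, F) = sqrt(I - 3) = sqrt(-3 + I))
n = 6/5 (n = -2/5 + (5 - 1*(-3))/5 = -2/5 + (5 + 3)/5 = -2/5 + (1/5)*8 = -2/5 + 8/5 = 6/5 ≈ 1.2000)
w(b) = sqrt(-3 + b) (w(b) = sqrt(-3 + b) - (b - b) = sqrt(-3 + b) - 1*0 = sqrt(-3 + b) + 0 = sqrt(-3 + b))
O = -21 (O = -16 - 5 = -21)
(O + 43)*(w(n) - 21) = (-21 + 43)*(sqrt(-3 + 6/5) - 21) = 22*(sqrt(-9/5) - 21) = 22*(3*I*sqrt(5)/5 - 21) = 22*(-21 + 3*I*sqrt(5)/5) = -462 + 66*I*sqrt(5)/5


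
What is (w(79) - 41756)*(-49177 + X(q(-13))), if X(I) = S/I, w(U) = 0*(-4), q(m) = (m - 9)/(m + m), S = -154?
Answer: 2061034404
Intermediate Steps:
q(m) = (-9 + m)/(2*m) (q(m) = (-9 + m)/((2*m)) = (-9 + m)*(1/(2*m)) = (-9 + m)/(2*m))
w(U) = 0
X(I) = -154/I
(w(79) - 41756)*(-49177 + X(q(-13))) = (0 - 41756)*(-49177 - 154*(-26/(-9 - 13))) = -41756*(-49177 - 154/((½)*(-1/13)*(-22))) = -41756*(-49177 - 154/11/13) = -41756*(-49177 - 154*13/11) = -41756*(-49177 - 182) = -41756*(-49359) = 2061034404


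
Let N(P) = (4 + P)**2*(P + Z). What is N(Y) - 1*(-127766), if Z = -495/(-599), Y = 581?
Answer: 119346735484/599 ≈ 1.9924e+8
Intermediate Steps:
Z = 495/599 (Z = -495*(-1/599) = 495/599 ≈ 0.82638)
N(P) = (4 + P)**2*(495/599 + P) (N(P) = (4 + P)**2*(P + 495/599) = (4 + P)**2*(495/599 + P))
N(Y) - 1*(-127766) = (4 + 581)**2*(495/599 + 581) - 1*(-127766) = 585**2*(348514/599) + 127766 = 342225*(348514/599) + 127766 = 119270203650/599 + 127766 = 119346735484/599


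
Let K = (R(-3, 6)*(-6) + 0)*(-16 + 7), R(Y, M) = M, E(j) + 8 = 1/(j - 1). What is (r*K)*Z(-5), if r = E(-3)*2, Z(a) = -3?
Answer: 16038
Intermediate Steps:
E(j) = -8 + 1/(-1 + j) (E(j) = -8 + 1/(j - 1) = -8 + 1/(-1 + j))
r = -33/2 (r = ((9 - 8*(-3))/(-1 - 3))*2 = ((9 + 24)/(-4))*2 = -1/4*33*2 = -33/4*2 = -33/2 ≈ -16.500)
K = 324 (K = (6*(-6) + 0)*(-16 + 7) = (-36 + 0)*(-9) = -36*(-9) = 324)
(r*K)*Z(-5) = -33/2*324*(-3) = -5346*(-3) = 16038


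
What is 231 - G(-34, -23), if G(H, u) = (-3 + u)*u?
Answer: -367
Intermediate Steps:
G(H, u) = u*(-3 + u)
231 - G(-34, -23) = 231 - (-23)*(-3 - 23) = 231 - (-23)*(-26) = 231 - 1*598 = 231 - 598 = -367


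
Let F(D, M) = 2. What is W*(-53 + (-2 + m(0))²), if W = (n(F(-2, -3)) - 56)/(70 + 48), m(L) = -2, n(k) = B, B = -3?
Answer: 37/2 ≈ 18.500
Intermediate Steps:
n(k) = -3
W = -½ (W = (-3 - 56)/(70 + 48) = -59/118 = -59*1/118 = -½ ≈ -0.50000)
W*(-53 + (-2 + m(0))²) = -(-53 + (-2 - 2)²)/2 = -(-53 + (-4)²)/2 = -(-53 + 16)/2 = -½*(-37) = 37/2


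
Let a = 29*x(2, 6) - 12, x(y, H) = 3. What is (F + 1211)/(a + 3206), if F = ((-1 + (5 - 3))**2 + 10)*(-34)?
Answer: 837/3281 ≈ 0.25511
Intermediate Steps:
F = -374 (F = ((-1 + 2)**2 + 10)*(-34) = (1**2 + 10)*(-34) = (1 + 10)*(-34) = 11*(-34) = -374)
a = 75 (a = 29*3 - 12 = 87 - 12 = 75)
(F + 1211)/(a + 3206) = (-374 + 1211)/(75 + 3206) = 837/3281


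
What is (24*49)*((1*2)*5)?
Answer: 11760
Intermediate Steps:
(24*49)*((1*2)*5) = 1176*(2*5) = 1176*10 = 11760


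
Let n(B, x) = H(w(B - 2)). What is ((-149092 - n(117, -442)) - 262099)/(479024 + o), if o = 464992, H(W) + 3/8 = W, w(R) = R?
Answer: -1096815/2517376 ≈ -0.43570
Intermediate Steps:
H(W) = -3/8 + W
n(B, x) = -19/8 + B (n(B, x) = -3/8 + (B - 2) = -3/8 + (-2 + B) = -19/8 + B)
((-149092 - n(117, -442)) - 262099)/(479024 + o) = ((-149092 - (-19/8 + 117)) - 262099)/(479024 + 464992) = ((-149092 - 1*917/8) - 262099)/944016 = ((-149092 - 917/8) - 262099)*(1/944016) = (-1193653/8 - 262099)*(1/944016) = -3290445/8*1/944016 = -1096815/2517376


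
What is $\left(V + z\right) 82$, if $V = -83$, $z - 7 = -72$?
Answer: $-12136$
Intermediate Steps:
$z = -65$ ($z = 7 - 72 = -65$)
$\left(V + z\right) 82 = \left(-83 - 65\right) 82 = \left(-148\right) 82 = -12136$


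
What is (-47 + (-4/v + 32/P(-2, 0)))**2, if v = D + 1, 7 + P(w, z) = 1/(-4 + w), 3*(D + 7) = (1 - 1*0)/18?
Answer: 497745771121/192904321 ≈ 2580.3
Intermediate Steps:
D = -377/54 (D = -7 + ((1 - 1*0)/18)/3 = -7 + ((1 + 0)*(1/18))/3 = -7 + (1*(1/18))/3 = -7 + (1/3)*(1/18) = -7 + 1/54 = -377/54 ≈ -6.9815)
P(w, z) = -7 + 1/(-4 + w)
v = -323/54 (v = -377/54 + 1 = -323/54 ≈ -5.9815)
(-47 + (-4/v + 32/P(-2, 0)))**2 = (-47 + (-4/(-323/54) + 32/(((29 - 7*(-2))/(-4 - 2)))))**2 = (-47 + (-4*(-54/323) + 32/(((29 + 14)/(-6)))))**2 = (-47 + (216/323 + 32/((-1/6*43))))**2 = (-47 + (216/323 + 32/(-43/6)))**2 = (-47 + (216/323 + 32*(-6/43)))**2 = (-47 + (216/323 - 192/43))**2 = (-47 - 52728/13889)**2 = (-705511/13889)**2 = 497745771121/192904321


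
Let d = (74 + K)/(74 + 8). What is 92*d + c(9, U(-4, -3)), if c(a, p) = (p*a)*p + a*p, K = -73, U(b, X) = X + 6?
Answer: 4474/41 ≈ 109.12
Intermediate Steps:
U(b, X) = 6 + X
d = 1/82 (d = (74 - 73)/(74 + 8) = 1/82 ≈ 0.012195)
c(a, p) = a*p + a*p**2 (c(a, p) = (a*p)*p + a*p = a*p**2 + a*p = a*p + a*p**2)
92*d + c(9, U(-4, -3)) = 92*(1/82) + 9*(6 - 3)*(1 + (6 - 3)) = 46/41 + 9*3*(1 + 3) = 46/41 + 9*3*4 = 46/41 + 108 = 4474/41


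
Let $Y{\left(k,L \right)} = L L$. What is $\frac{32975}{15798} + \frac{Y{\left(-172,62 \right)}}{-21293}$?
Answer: $\frac{641409163}{336386814} \approx 1.9068$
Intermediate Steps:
$Y{\left(k,L \right)} = L^{2}$
$\frac{32975}{15798} + \frac{Y{\left(-172,62 \right)}}{-21293} = \frac{32975}{15798} + \frac{62^{2}}{-21293} = 32975 \cdot \frac{1}{15798} + 3844 \left(- \frac{1}{21293}\right) = \frac{32975}{15798} - \frac{3844}{21293} = \frac{641409163}{336386814}$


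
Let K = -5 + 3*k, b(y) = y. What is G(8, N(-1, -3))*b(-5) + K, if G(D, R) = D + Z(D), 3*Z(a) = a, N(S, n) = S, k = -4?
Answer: -211/3 ≈ -70.333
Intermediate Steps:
Z(a) = a/3
G(D, R) = 4*D/3 (G(D, R) = D + D/3 = 4*D/3)
K = -17 (K = -5 + 3*(-4) = -5 - 12 = -17)
G(8, N(-1, -3))*b(-5) + K = ((4/3)*8)*(-5) - 17 = (32/3)*(-5) - 17 = -160/3 - 17 = -211/3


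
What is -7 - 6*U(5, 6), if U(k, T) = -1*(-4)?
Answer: -31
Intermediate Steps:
U(k, T) = 4
-7 - 6*U(5, 6) = -7 - 6*4 = -7 - 24 = -31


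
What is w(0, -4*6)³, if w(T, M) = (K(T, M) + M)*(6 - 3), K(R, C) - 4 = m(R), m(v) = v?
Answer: -216000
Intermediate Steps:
K(R, C) = 4 + R
w(T, M) = 12 + 3*M + 3*T (w(T, M) = ((4 + T) + M)*(6 - 3) = (4 + M + T)*3 = 12 + 3*M + 3*T)
w(0, -4*6)³ = (12 + 3*(-4*6) + 3*0)³ = (12 + 3*(-24) + 0)³ = (12 - 72 + 0)³ = (-60)³ = -216000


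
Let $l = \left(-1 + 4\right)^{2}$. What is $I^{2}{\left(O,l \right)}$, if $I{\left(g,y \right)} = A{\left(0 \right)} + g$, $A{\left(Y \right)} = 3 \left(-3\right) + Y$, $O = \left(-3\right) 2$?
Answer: $225$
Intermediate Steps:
$O = -6$
$l = 9$ ($l = 3^{2} = 9$)
$A{\left(Y \right)} = -9 + Y$
$I{\left(g,y \right)} = -9 + g$ ($I{\left(g,y \right)} = \left(-9 + 0\right) + g = -9 + g$)
$I^{2}{\left(O,l \right)} = \left(-9 - 6\right)^{2} = \left(-15\right)^{2} = 225$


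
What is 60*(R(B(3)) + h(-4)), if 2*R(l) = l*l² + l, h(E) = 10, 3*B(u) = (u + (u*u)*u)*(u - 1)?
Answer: 241200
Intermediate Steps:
B(u) = (-1 + u)*(u + u³)/3 (B(u) = ((u + (u*u)*u)*(u - 1))/3 = ((u + u²*u)*(-1 + u))/3 = ((u + u³)*(-1 + u))/3 = ((-1 + u)*(u + u³))/3 = (-1 + u)*(u + u³)/3)
R(l) = l/2 + l³/2 (R(l) = (l*l² + l)/2 = (l³ + l)/2 = (l + l³)/2 = l/2 + l³/2)
60*(R(B(3)) + h(-4)) = 60*(((⅓)*3*(-1 + 3 + 3³ - 1*3²))*(1 + ((⅓)*3*(-1 + 3 + 3³ - 1*3²))²)/2 + 10) = 60*(((⅓)*3*(-1 + 3 + 27 - 1*9))*(1 + ((⅓)*3*(-1 + 3 + 27 - 1*9))²)/2 + 10) = 60*(((⅓)*3*(-1 + 3 + 27 - 9))*(1 + ((⅓)*3*(-1 + 3 + 27 - 9))²)/2 + 10) = 60*(((⅓)*3*20)*(1 + ((⅓)*3*20)²)/2 + 10) = 60*((½)*20*(1 + 20²) + 10) = 60*((½)*20*(1 + 400) + 10) = 60*((½)*20*401 + 10) = 60*(4010 + 10) = 60*4020 = 241200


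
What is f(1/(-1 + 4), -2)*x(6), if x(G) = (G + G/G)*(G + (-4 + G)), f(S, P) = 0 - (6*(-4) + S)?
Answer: 3976/3 ≈ 1325.3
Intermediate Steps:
f(S, P) = 24 - S (f(S, P) = 0 - (-24 + S) = 0 + (24 - S) = 24 - S)
x(G) = (1 + G)*(-4 + 2*G) (x(G) = (G + 1)*(-4 + 2*G) = (1 + G)*(-4 + 2*G))
f(1/(-1 + 4), -2)*x(6) = (24 - 1/(-1 + 4))*(-4 - 2*6 + 2*6**2) = (24 - 1/3)*(-4 - 12 + 2*36) = (24 - 1*1/3)*(-4 - 12 + 72) = (24 - 1/3)*56 = (71/3)*56 = 3976/3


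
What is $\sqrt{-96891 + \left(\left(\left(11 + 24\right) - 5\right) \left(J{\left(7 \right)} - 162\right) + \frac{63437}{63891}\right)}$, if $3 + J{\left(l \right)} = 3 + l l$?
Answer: $\frac{i \sqrt{45483221541466}}{21297} \approx 316.67 i$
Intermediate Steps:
$J{\left(l \right)} = l^{2}$ ($J{\left(l \right)} = -3 + \left(3 + l l\right) = -3 + \left(3 + l^{2}\right) = l^{2}$)
$\sqrt{-96891 + \left(\left(\left(11 + 24\right) - 5\right) \left(J{\left(7 \right)} - 162\right) + \frac{63437}{63891}\right)} = \sqrt{-96891 + \left(\left(\left(11 + 24\right) - 5\right) \left(7^{2} - 162\right) + \frac{63437}{63891}\right)} = \sqrt{-96891 + \left(\left(35 - 5\right) \left(49 - 162\right) + 63437 \cdot \frac{1}{63891}\right)} = \sqrt{-96891 + \left(30 \left(-113\right) + \frac{63437}{63891}\right)} = \sqrt{-96891 + \left(-3390 + \frac{63437}{63891}\right)} = \sqrt{-96891 - \frac{216527053}{63891}} = \sqrt{- \frac{6406989934}{63891}} = \frac{i \sqrt{45483221541466}}{21297}$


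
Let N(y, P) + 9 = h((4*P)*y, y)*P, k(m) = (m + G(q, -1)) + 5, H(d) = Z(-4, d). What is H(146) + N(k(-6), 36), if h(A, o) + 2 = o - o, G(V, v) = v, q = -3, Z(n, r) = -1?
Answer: -82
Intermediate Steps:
H(d) = -1
h(A, o) = -2 (h(A, o) = -2 + (o - o) = -2 + 0 = -2)
k(m) = 4 + m (k(m) = (m - 1) + 5 = (-1 + m) + 5 = 4 + m)
N(y, P) = -9 - 2*P
H(146) + N(k(-6), 36) = -1 + (-9 - 2*36) = -1 + (-9 - 72) = -1 - 81 = -82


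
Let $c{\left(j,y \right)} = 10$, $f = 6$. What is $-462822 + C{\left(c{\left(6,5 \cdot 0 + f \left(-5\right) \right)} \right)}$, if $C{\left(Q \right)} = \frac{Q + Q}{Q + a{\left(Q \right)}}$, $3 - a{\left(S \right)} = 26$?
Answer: $- \frac{6016706}{13} \approx -4.6282 \cdot 10^{5}$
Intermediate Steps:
$a{\left(S \right)} = -23$ ($a{\left(S \right)} = 3 - 26 = -23$)
$C{\left(Q \right)} = \frac{2 Q}{-23 + Q}$ ($C{\left(Q \right)} = \frac{Q + Q}{Q - 23} = \frac{2 Q}{-23 + Q}$)
$-462822 + C{\left(c{\left(6,5 \cdot 0 + f \left(-5\right) \right)} \right)} = -462822 + 2 \cdot 10 \frac{1}{-23 + 10} = -462822 + 2 \cdot 10 \frac{1}{-13} = -462822 + 2 \cdot 10 \left(- \frac{1}{13}\right) = -462822 - \frac{20}{13} = - \frac{6016706}{13}$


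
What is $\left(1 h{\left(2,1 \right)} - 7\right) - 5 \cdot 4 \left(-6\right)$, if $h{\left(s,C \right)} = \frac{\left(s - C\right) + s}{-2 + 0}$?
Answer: $\frac{223}{2} \approx 111.5$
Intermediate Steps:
$h{\left(s,C \right)} = \frac{C}{2} - s$ ($h{\left(s,C \right)} = \frac{- C + 2 s}{-2} = \left(- C + 2 s\right) \left(- \frac{1}{2}\right) = \frac{C}{2} - s$)
$\left(1 h{\left(2,1 \right)} - 7\right) - 5 \cdot 4 \left(-6\right) = \left(1 \left(\frac{1}{2} \cdot 1 - 2\right) - 7\right) - 5 \cdot 4 \left(-6\right) = \left(1 \left(\frac{1}{2} - 2\right) - 7\right) - 20 \left(-6\right) = \left(1 \left(- \frac{3}{2}\right) - 7\right) - -120 = \left(- \frac{3}{2} - 7\right) + 120 = - \frac{17}{2} + 120 = \frac{223}{2}$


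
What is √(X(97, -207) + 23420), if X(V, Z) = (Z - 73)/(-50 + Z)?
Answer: 2*√386734885/257 ≈ 153.04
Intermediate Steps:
X(V, Z) = (-73 + Z)/(-50 + Z)
√(X(97, -207) + 23420) = √((-73 - 207)/(-50 - 207) + 23420) = √(-280/(-257) + 23420) = √(-1/257*(-280) + 23420) = √(280/257 + 23420) = √(6019220/257) = 2*√386734885/257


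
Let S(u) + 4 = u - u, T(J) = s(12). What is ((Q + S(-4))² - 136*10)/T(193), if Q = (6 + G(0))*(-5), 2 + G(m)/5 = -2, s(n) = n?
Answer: 749/3 ≈ 249.67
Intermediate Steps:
G(m) = -20 (G(m) = -10 + 5*(-2) = -10 - 10 = -20)
T(J) = 12
Q = 70 (Q = (6 - 20)*(-5) = -14*(-5) = 70)
S(u) = -4 (S(u) = -4 + (u - u) = -4 + 0 = -4)
((Q + S(-4))² - 136*10)/T(193) = ((70 - 4)² - 136*10)/12 = (66² - 1360)*(1/12) = (4356 - 1360)*(1/12) = 2996*(1/12) = 749/3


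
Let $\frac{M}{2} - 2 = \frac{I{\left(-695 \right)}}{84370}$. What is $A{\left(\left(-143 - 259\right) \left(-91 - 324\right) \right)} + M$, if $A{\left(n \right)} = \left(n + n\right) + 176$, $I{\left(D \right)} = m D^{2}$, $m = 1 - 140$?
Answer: $\frac{2803179985}{8437} \approx 3.3225 \cdot 10^{5}$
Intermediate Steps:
$m = -139$
$I{\left(D \right)} = - 139 D^{2}$
$A{\left(n \right)} = 176 + 2 n$ ($A{\left(n \right)} = 2 n + 176 = 176 + 2 n$)
$M = - \frac{13394347}{8437}$ ($M = 4 + 2 \frac{\left(-139\right) \left(-695\right)^{2}}{84370} = 4 + 2 \left(-139\right) 483025 \cdot \frac{1}{84370} = 4 + 2 \left(\left(-67140475\right) \frac{1}{84370}\right) = 4 + 2 \left(- \frac{13428095}{16874}\right) = 4 - \frac{13428095}{8437} = - \frac{13394347}{8437} \approx -1587.6$)
$A{\left(\left(-143 - 259\right) \left(-91 - 324\right) \right)} + M = \left(176 + 2 \left(-143 - 259\right) \left(-91 - 324\right)\right) - \frac{13394347}{8437} = \left(176 + 2 \left(\left(-402\right) \left(-415\right)\right)\right) - \frac{13394347}{8437} = \left(176 + 2 \cdot 166830\right) - \frac{13394347}{8437} = \left(176 + 333660\right) - \frac{13394347}{8437} = 333836 - \frac{13394347}{8437} = \frac{2803179985}{8437}$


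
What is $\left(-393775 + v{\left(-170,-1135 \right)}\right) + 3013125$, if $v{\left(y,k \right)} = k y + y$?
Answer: $2812130$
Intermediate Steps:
$v{\left(y,k \right)} = y + k y$
$\left(-393775 + v{\left(-170,-1135 \right)}\right) + 3013125 = \left(-393775 - 170 \left(1 - 1135\right)\right) + 3013125 = \left(-393775 - -192780\right) + 3013125 = \left(-393775 + 192780\right) + 3013125 = -200995 + 3013125 = 2812130$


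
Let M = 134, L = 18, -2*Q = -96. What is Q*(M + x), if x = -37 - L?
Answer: 3792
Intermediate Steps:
Q = 48 (Q = -½*(-96) = 48)
x = -55 (x = -37 - 1*18 = -37 - 18 = -55)
Q*(M + x) = 48*(134 - 55) = 48*79 = 3792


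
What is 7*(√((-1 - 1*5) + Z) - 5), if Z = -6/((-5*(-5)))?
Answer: -35 + 14*I*√39/5 ≈ -35.0 + 17.486*I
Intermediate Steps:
Z = -6/25 ≈ -0.24000
7*(√((-1 - 1*5) + Z) - 5) = 7*(√((-1 - 1*5) - 6/25) - 5) = 7*(√((-1 - 5) - 6/25) - 5) = 7*(√(-6 - 6/25) - 5) = 7*(√(-156/25) - 5) = 7*(2*I*√39/5 - 5) = 7*(-5 + 2*I*√39/5) = -35 + 14*I*√39/5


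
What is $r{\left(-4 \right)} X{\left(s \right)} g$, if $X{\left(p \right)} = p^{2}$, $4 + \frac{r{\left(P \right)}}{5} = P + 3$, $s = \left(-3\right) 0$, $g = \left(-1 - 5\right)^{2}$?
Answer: $0$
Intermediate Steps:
$g = 36$ ($g = \left(-6\right)^{2} = 36$)
$s = 0$
$r{\left(P \right)} = -5 + 5 P$ ($r{\left(P \right)} = -20 + 5 \left(P + 3\right) = -20 + 5 \left(3 + P\right) = -20 + \left(15 + 5 P\right) = -5 + 5 P$)
$r{\left(-4 \right)} X{\left(s \right)} g = \left(-5 + 5 \left(-4\right)\right) 0^{2} \cdot 36 = \left(-5 - 20\right) 0 \cdot 36 = \left(-25\right) 0 \cdot 36 = 0 \cdot 36 = 0$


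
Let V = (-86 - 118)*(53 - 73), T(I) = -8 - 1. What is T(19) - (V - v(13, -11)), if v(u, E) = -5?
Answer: -4094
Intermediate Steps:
T(I) = -9
V = 4080 (V = -204*(-20) = 4080)
T(19) - (V - v(13, -11)) = -9 - (4080 - 1*(-5)) = -9 - (4080 + 5) = -9 - 1*4085 = -9 - 4085 = -4094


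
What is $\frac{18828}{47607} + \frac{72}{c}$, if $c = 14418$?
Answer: $\frac{5090552}{12711069} \approx 0.40048$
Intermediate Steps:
$\frac{18828}{47607} + \frac{72}{c} = \frac{18828}{47607} + \frac{72}{14418} = 18828 \cdot \frac{1}{47607} + 72 \cdot \frac{1}{14418} = \frac{6276}{15869} + \frac{4}{801} = \frac{5090552}{12711069}$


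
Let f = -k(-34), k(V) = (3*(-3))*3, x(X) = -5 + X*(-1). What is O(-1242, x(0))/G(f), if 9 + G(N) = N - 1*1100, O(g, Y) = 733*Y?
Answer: 3665/1082 ≈ 3.3872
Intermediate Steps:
x(X) = -5 - X
k(V) = -27 (k(V) = -9*3 = -27)
f = 27 (f = -1*(-27) = 27)
G(N) = -1109 + N (G(N) = -9 + (N - 1*1100) = -9 + (N - 1100) = -9 + (-1100 + N) = -1109 + N)
O(-1242, x(0))/G(f) = (733*(-5 - 1*0))/(-1109 + 27) = (733*(-5 + 0))/(-1082) = (733*(-5))*(-1/1082) = -3665*(-1/1082) = 3665/1082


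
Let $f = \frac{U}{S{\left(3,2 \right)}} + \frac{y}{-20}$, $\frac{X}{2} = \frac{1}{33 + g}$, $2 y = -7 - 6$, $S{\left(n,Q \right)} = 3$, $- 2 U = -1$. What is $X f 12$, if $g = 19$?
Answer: $\frac{59}{260} \approx 0.22692$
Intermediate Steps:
$U = \frac{1}{2}$ ($U = \left(- \frac{1}{2}\right) \left(-1\right) = \frac{1}{2} \approx 0.5$)
$y = - \frac{13}{2}$ ($y = \frac{-7 - 6}{2} = \frac{1}{2} \left(-13\right) = - \frac{13}{2} \approx -6.5$)
$X = \frac{1}{26}$ ($X = \frac{2}{33 + 19} = \frac{2}{52} = 2 \cdot \frac{1}{52} = \frac{1}{26} \approx 0.038462$)
$f = \frac{59}{120}$ ($f = \frac{1}{2 \cdot 3} - \frac{13}{2 \left(-20\right)} = \frac{1}{2} \cdot \frac{1}{3} - - \frac{13}{40} = \frac{1}{6} + \frac{13}{40} = \frac{59}{120} \approx 0.49167$)
$X f 12 = \frac{1}{26} \cdot \frac{59}{120} \cdot 12 = \frac{59}{3120} \cdot 12 = \frac{59}{260}$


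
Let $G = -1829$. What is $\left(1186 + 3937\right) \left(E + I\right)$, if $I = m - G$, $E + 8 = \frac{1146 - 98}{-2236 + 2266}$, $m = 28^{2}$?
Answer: $\frac{202865677}{15} \approx 1.3524 \cdot 10^{7}$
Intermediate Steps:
$m = 784$
$E = \frac{404}{15}$ ($E = -8 + \frac{1146 - 98}{-2236 + 2266} = -8 + \frac{1048}{30} = -8 + 1048 \cdot \frac{1}{30} = -8 + \frac{524}{15} = \frac{404}{15} \approx 26.933$)
$I = 2613$ ($I = 784 - -1829 = 784 + 1829 = 2613$)
$\left(1186 + 3937\right) \left(E + I\right) = \left(1186 + 3937\right) \left(\frac{404}{15} + 2613\right) = 5123 \cdot \frac{39599}{15} = \frac{202865677}{15}$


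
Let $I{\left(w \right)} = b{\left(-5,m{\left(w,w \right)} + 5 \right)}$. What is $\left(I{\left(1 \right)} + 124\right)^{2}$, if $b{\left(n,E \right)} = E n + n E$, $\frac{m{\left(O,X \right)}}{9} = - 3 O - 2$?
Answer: $274576$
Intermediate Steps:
$m{\left(O,X \right)} = -18 - 27 O$ ($m{\left(O,X \right)} = 9 \left(- 3 O - 2\right) = 9 \left(-2 - 3 O\right) = -18 - 27 O$)
$b{\left(n,E \right)} = 2 E n$ ($b{\left(n,E \right)} = E n + E n = 2 E n$)
$I{\left(w \right)} = 130 + 270 w$ ($I{\left(w \right)} = 2 \left(\left(-18 - 27 w\right) + 5\right) \left(-5\right) = 2 \left(-13 - 27 w\right) \left(-5\right) = 130 + 270 w$)
$\left(I{\left(1 \right)} + 124\right)^{2} = \left(\left(130 + 270 \cdot 1\right) + 124\right)^{2} = \left(\left(130 + 270\right) + 124\right)^{2} = \left(400 + 124\right)^{2} = 524^{2} = 274576$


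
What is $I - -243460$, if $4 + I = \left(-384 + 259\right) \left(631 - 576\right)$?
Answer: $236581$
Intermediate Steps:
$I = -6879$ ($I = -4 + \left(-384 + 259\right) \left(631 - 576\right) = -4 - 6875 = -6879$)
$I - -243460 = -6879 - -243460 = -6879 + 243460 = 236581$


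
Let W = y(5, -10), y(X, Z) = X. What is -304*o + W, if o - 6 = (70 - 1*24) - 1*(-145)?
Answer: -59883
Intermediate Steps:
o = 197 (o = 6 + ((70 - 1*24) - 1*(-145)) = 6 + ((70 - 24) + 145) = 6 + (46 + 145) = 6 + 191 = 197)
W = 5
-304*o + W = -304*197 + 5 = -59888 + 5 = -59883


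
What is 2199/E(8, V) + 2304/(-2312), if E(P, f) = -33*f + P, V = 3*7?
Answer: -832791/197965 ≈ -4.2068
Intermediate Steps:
V = 21
E(P, f) = P - 33*f
2199/E(8, V) + 2304/(-2312) = 2199/(8 - 33*21) + 2304/(-2312) = 2199/(8 - 693) + 2304*(-1/2312) = 2199/(-685) - 288/289 = 2199*(-1/685) - 288/289 = -2199/685 - 288/289 = -832791/197965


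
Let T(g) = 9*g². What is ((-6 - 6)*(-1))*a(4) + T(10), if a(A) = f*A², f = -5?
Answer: -60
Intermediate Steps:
a(A) = -5*A²
((-6 - 6)*(-1))*a(4) + T(10) = ((-6 - 6)*(-1))*(-5*4²) + 9*10² = (-12*(-1))*(-5*16) + 9*100 = 12*(-80) + 900 = -960 + 900 = -60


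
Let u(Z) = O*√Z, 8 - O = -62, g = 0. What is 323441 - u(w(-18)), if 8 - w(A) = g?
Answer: 323441 - 140*√2 ≈ 3.2324e+5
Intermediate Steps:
w(A) = 8 (w(A) = 8 - 1*0 = 8 + 0 = 8)
O = 70 (O = 8 - 1*(-62) = 8 + 62 = 70)
u(Z) = 70*√Z
323441 - u(w(-18)) = 323441 - 70*√8 = 323441 - 70*2*√2 = 323441 - 140*√2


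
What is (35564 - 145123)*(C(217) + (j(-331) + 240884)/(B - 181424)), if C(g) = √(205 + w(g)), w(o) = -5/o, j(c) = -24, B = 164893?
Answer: 26388380740/16531 - 876472*√150815/217 ≈ 27739.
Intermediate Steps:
C(g) = √(205 - 5/g)
(35564 - 145123)*(C(217) + (j(-331) + 240884)/(B - 181424)) = (35564 - 145123)*(√(205 - 5/217) + (-24 + 240884)/(164893 - 181424)) = -109559*(√(205 - 5*1/217) + 240860/(-16531)) = -109559*(√(205 - 5/217) + 240860*(-1/16531)) = -109559*(√(44480/217) - 240860/16531) = -109559*(8*√150815/217 - 240860/16531) = -109559*(-240860/16531 + 8*√150815/217) = 26388380740/16531 - 876472*√150815/217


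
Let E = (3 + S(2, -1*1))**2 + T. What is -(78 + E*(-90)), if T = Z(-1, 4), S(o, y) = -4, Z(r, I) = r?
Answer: -78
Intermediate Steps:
T = -1
E = 0 (E = (3 - 4)**2 - 1 = (-1)**2 - 1 = 1 - 1 = 0)
-(78 + E*(-90)) = -(78 + 0*(-90)) = -(78 + 0) = -1*78 = -78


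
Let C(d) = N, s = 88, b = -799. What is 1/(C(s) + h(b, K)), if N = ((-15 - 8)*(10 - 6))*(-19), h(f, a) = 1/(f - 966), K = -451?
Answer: 1765/3085219 ≈ 0.00057208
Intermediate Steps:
h(f, a) = 1/(-966 + f)
N = 1748 (N = -23*4*(-19) = -92*(-19) = 1748)
C(d) = 1748
1/(C(s) + h(b, K)) = 1/(1748 + 1/(-966 - 799)) = 1/(1748 + 1/(-1765)) = 1/(1748 - 1/1765) = 1/(3085219/1765) = 1765/3085219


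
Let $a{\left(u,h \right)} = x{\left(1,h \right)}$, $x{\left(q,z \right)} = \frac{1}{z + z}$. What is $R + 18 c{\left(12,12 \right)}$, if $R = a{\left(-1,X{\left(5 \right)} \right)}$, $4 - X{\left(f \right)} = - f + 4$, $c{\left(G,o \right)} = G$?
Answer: $\frac{2161}{10} \approx 216.1$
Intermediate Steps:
$x{\left(q,z \right)} = \frac{1}{2 z}$
$X{\left(f \right)} = f$ ($X{\left(f \right)} = 4 - \left(- f + 4\right) = 4 - \left(4 - f\right) = 4 + \left(-4 + f\right) = f$)
$a{\left(u,h \right)} = \frac{1}{2 h}$
$R = \frac{1}{10}$ ($R = \frac{1}{2 \cdot 5} = \frac{1}{2} \cdot \frac{1}{5} = \frac{1}{10} \approx 0.1$)
$R + 18 c{\left(12,12 \right)} = \frac{1}{10} + 18 \cdot 12 = \frac{1}{10} + 216 = \frac{2161}{10}$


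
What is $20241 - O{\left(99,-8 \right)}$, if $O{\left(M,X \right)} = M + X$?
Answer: $20150$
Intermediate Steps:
$20241 - O{\left(99,-8 \right)} = 20241 - \left(99 - 8\right) = 20241 - 91 = 20150$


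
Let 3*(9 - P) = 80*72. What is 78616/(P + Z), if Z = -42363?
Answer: -39308/22137 ≈ -1.7757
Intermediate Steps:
P = -1911 (P = 9 - 80*72/3 = 9 - ⅓*5760 = 9 - 1920 = -1911)
78616/(P + Z) = 78616/(-1911 - 42363) = 78616/(-44274) = 78616*(-1/44274) = -39308/22137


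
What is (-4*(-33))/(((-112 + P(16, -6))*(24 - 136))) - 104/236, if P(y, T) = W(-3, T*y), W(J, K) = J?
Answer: -81773/189980 ≈ -0.43043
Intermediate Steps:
P(y, T) = -3
(-4*(-33))/(((-112 + P(16, -6))*(24 - 136))) - 104/236 = (-4*(-33))/(((-112 - 3)*(24 - 136))) - 104/236 = 132/((-115*(-112))) - 104*1/236 = 132/12880 - 26/59 = 132*(1/12880) - 26/59 = 33/3220 - 26/59 = -81773/189980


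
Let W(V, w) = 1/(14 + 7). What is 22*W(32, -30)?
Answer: 22/21 ≈ 1.0476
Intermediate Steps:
W(V, w) = 1/21
22*W(32, -30) = 22*(1/21) = 22/21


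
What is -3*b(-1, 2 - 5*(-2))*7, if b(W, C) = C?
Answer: -252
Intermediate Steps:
-3*b(-1, 2 - 5*(-2))*7 = -3*(2 - 5*(-2))*7 = -3*(2 + 10)*7 = -3*12*7 = -36*7 = -252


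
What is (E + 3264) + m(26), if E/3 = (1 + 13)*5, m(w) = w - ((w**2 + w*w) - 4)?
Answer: 2152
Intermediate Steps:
m(w) = 4 + w - 2*w**2 (m(w) = w - ((w**2 + w**2) - 4) = w - (2*w**2 - 4) = w - (-4 + 2*w**2) = w + (4 - 2*w**2) = 4 + w - 2*w**2)
E = 210 (E = 3*((1 + 13)*5) = 3*(14*5) = 3*70 = 210)
(E + 3264) + m(26) = (210 + 3264) + (4 + 26 - 2*26**2) = 3474 + (4 + 26 - 2*676) = 3474 + (4 + 26 - 1352) = 3474 - 1322 = 2152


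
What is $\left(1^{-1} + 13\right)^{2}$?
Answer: $196$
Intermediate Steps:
$\left(1^{-1} + 13\right)^{2} = \left(1 + 13\right)^{2} = 14^{2} = 196$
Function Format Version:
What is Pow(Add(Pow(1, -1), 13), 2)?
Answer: 196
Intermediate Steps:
Pow(Add(Pow(1, -1), 13), 2) = Pow(Add(1, 13), 2) = Pow(14, 2) = 196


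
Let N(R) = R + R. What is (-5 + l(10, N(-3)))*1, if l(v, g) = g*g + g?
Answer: 25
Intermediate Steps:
N(R) = 2*R
l(v, g) = g + g² (l(v, g) = g² + g = g + g²)
(-5 + l(10, N(-3)))*1 = (-5 + (2*(-3))*(1 + 2*(-3)))*1 = (-5 - 6*(1 - 6))*1 = (-5 - 6*(-5))*1 = (-5 + 30)*1 = 25*1 = 25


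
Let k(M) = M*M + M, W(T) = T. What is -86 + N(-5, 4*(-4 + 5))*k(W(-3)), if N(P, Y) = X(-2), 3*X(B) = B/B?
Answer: -84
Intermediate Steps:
X(B) = 1/3 (X(B) = (B/B)/3 = (1/3)*1 = 1/3)
N(P, Y) = 1/3
k(M) = M + M**2 (k(M) = M**2 + M = M + M**2)
-86 + N(-5, 4*(-4 + 5))*k(W(-3)) = -86 + (-3*(1 - 3))/3 = -86 + (-3*(-2))/3 = -86 + (1/3)*6 = -86 + 2 = -84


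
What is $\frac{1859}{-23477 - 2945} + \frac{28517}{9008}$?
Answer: $\frac{33487741}{10818608} \approx 3.0954$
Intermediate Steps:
$\frac{1859}{-23477 - 2945} + \frac{28517}{9008} = \frac{1859}{-26422} + 28517 \cdot \frac{1}{9008} = 1859 \left(- \frac{1}{26422}\right) + \frac{28517}{9008} = - \frac{169}{2402} + \frac{28517}{9008} = \frac{33487741}{10818608}$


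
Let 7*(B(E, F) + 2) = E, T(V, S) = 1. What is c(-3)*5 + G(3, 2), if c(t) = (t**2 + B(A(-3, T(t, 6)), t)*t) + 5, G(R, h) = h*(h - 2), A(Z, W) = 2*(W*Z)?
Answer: 790/7 ≈ 112.86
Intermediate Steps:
A(Z, W) = 2*W*Z
B(E, F) = -2 + E/7
G(R, h) = h*(-2 + h)
c(t) = 5 + t**2 - 20*t/7 (c(t) = (t**2 + (-2 + (2*1*(-3))/7)*t) + 5 = (t**2 + (-2 + (1/7)*(-6))*t) + 5 = (t**2 + (-2 - 6/7)*t) + 5 = (t**2 - 20*t/7) + 5 = 5 + t**2 - 20*t/7)
c(-3)*5 + G(3, 2) = (5 + (-3)**2 - 20/7*(-3))*5 + 2*(-2 + 2) = (5 + 9 + 60/7)*5 + 2*0 = (158/7)*5 + 0 = 790/7 + 0 = 790/7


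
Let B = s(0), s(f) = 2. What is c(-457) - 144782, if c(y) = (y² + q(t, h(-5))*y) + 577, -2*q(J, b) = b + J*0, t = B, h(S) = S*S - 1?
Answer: 70128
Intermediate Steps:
B = 2
h(S) = -1 + S² (h(S) = S² - 1 = -1 + S²)
t = 2
q(J, b) = -b/2 (q(J, b) = -(b + J*0)/2 = -(b + 0)/2 = -b/2)
c(y) = 577 + y² - 12*y (c(y) = (y² + (-(-1 + (-5)²)/2)*y) + 577 = (y² + (-(-1 + 25)/2)*y) + 577 = (y² + (-½*24)*y) + 577 = (y² - 12*y) + 577 = 577 + y² - 12*y)
c(-457) - 144782 = (577 + (-457)² - 12*(-457)) - 144782 = (577 + 208849 + 5484) - 144782 = 214910 - 144782 = 70128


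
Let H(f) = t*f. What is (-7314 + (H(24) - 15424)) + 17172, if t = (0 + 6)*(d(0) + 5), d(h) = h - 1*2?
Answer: -5134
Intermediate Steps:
d(h) = -2 + h (d(h) = h - 2 = -2 + h)
t = 18 (t = (0 + 6)*((-2 + 0) + 5) = 6*(-2 + 5) = 6*3 = 18)
H(f) = 18*f
(-7314 + (H(24) - 15424)) + 17172 = (-7314 + (18*24 - 15424)) + 17172 = (-7314 + (432 - 15424)) + 17172 = (-7314 - 14992) + 17172 = -22306 + 17172 = -5134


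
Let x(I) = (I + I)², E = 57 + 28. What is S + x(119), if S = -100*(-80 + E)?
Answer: 56144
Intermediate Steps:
E = 85
x(I) = 4*I² (x(I) = (2*I)² = 4*I²)
S = -500 (S = -100*(-80 + 85) = -100*5 = -500)
S + x(119) = -500 + 4*119² = -500 + 4*14161 = -500 + 56644 = 56144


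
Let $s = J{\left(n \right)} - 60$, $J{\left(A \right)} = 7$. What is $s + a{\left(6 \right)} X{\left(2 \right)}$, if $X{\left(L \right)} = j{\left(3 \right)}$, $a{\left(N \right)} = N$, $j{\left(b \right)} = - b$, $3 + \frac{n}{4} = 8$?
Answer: $-71$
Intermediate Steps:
$n = 20$ ($n = -12 + 4 \cdot 8 = -12 + 32 = 20$)
$X{\left(L \right)} = -3$ ($X{\left(L \right)} = \left(-1\right) 3 = -3$)
$s = -53$ ($s = 7 - 60 = -53$)
$s + a{\left(6 \right)} X{\left(2 \right)} = -53 + 6 \left(-3\right) = -53 - 18 = -71$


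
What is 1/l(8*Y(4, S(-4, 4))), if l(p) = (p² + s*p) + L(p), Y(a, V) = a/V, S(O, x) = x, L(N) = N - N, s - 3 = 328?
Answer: 1/2712 ≈ 0.00036873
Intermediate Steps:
s = 331 (s = 3 + 328 = 331)
L(N) = 0
l(p) = p² + 331*p (l(p) = (p² + 331*p) + 0 = p² + 331*p)
1/l(8*Y(4, S(-4, 4))) = 1/((8*(4/4))*(331 + 8*(4/4))) = 1/((8*(4*(¼)))*(331 + 8*(4*(¼)))) = 1/((8*1)*(331 + 8*1)) = 1/(8*(331 + 8)) = 1/(8*339) = 1/2712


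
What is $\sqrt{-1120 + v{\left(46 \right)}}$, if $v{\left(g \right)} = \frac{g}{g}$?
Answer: $i \sqrt{1119} \approx 33.451 i$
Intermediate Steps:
$v{\left(g \right)} = 1$
$\sqrt{-1120 + v{\left(46 \right)}} = \sqrt{-1120 + 1} = \sqrt{-1119} = i \sqrt{1119}$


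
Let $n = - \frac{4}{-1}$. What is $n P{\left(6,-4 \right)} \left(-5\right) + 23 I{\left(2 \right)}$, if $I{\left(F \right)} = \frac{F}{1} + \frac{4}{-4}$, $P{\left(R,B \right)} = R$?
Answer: $-97$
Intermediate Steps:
$n = 4$ ($n = \left(-4\right) \left(-1\right) = 4$)
$I{\left(F \right)} = -1 + F$ ($I{\left(F \right)} = F 1 + 4 \left(- \frac{1}{4}\right) = F - 1 = -1 + F$)
$n P{\left(6,-4 \right)} \left(-5\right) + 23 I{\left(2 \right)} = 4 \cdot 6 \left(-5\right) + 23 \left(-1 + 2\right) = 24 \left(-5\right) + 23 \cdot 1 = -120 + 23 = -97$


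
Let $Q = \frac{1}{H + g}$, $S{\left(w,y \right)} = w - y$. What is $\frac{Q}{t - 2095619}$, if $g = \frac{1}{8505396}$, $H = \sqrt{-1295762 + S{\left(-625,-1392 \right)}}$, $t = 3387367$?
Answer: $\frac{2126349}{30253454737010116220919977} - \frac{18085440279204 i \sqrt{1294995}}{30253454737010116220919977} \approx 7.0285 \cdot 10^{-20} - 6.8028 \cdot 10^{-10} i$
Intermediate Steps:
$H = i \sqrt{1294995}$ ($H = \sqrt{-1295762 - -767} = \sqrt{-1295762 + \left(-625 + 1392\right)} = \sqrt{-1295762 + 767} = \sqrt{-1294995} = i \sqrt{1294995} \approx 1138.0 i$)
$g = \frac{1}{8505396} \approx 1.1757 \cdot 10^{-7}$
$Q = \frac{1}{\frac{1}{8505396} + i \sqrt{1294995}}$ ($Q = \frac{1}{i \sqrt{1294995} + \frac{1}{8505396}} = \frac{1}{\frac{1}{8505396} + i \sqrt{1294995}} \approx 1.0 \cdot 10^{-13} - 0.00087875 i$)
$\frac{Q}{t - 2095619} = \frac{\frac{8505396}{93682218937471135921} - \frac{72341761116816 i \sqrt{1294995}}{93682218937471135921}}{3387367 - 2095619} = \frac{\frac{8505396}{93682218937471135921} - \frac{72341761116816 i \sqrt{1294995}}{93682218937471135921}}{1291748} = \left(\frac{8505396}{93682218937471135921} - \frac{72341761116816 i \sqrt{1294995}}{93682218937471135921}\right) \frac{1}{1291748} = \frac{2126349}{30253454737010116220919977} - \frac{18085440279204 i \sqrt{1294995}}{30253454737010116220919977}$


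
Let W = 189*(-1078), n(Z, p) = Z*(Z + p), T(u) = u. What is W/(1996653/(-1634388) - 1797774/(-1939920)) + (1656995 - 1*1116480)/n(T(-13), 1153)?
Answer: 26591468656286916463/38494408059276 ≈ 6.9079e+5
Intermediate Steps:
W = -203742
W/(1996653/(-1634388) - 1797774/(-1939920)) + (1656995 - 1*1116480)/n(T(-13), 1153) = -203742/(1996653/(-1634388) - 1797774/(-1939920)) + (1656995 - 1*1116480)/((-13*(-13 + 1153))) = -203742/(1996653*(-1/1634388) - 1797774*(-1/1939920)) + (1656995 - 1116480)/((-13*1140)) = -203742/(-665551/544796 + 299629/323320) + 540515/(-14820) = -203742/(-12987317159/44035860680) + 540515*(-1/14820) = -203742*(-44035860680/12987317159) - 108103/2964 = 8971954326664560/12987317159 - 108103/2964 = 26591468656286916463/38494408059276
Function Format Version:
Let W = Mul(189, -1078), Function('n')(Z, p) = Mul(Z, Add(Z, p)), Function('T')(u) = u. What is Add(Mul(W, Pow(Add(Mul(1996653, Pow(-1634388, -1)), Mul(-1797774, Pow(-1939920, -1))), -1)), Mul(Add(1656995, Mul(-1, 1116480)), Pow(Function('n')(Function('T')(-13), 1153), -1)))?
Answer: Rational(26591468656286916463, 38494408059276) ≈ 6.9079e+5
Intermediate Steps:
W = -203742
Add(Mul(W, Pow(Add(Mul(1996653, Pow(-1634388, -1)), Mul(-1797774, Pow(-1939920, -1))), -1)), Mul(Add(1656995, Mul(-1, 1116480)), Pow(Function('n')(Function('T')(-13), 1153), -1))) = Add(Mul(-203742, Pow(Add(Mul(1996653, Pow(-1634388, -1)), Mul(-1797774, Pow(-1939920, -1))), -1)), Mul(Add(1656995, Mul(-1, 1116480)), Pow(Mul(-13, Add(-13, 1153)), -1))) = Add(Mul(-203742, Pow(Add(Mul(1996653, Rational(-1, 1634388)), Mul(-1797774, Rational(-1, 1939920))), -1)), Mul(Add(1656995, -1116480), Pow(Mul(-13, 1140), -1))) = Add(Mul(-203742, Pow(Add(Rational(-665551, 544796), Rational(299629, 323320)), -1)), Mul(540515, Pow(-14820, -1))) = Add(Mul(-203742, Pow(Rational(-12987317159, 44035860680), -1)), Mul(540515, Rational(-1, 14820))) = Add(Mul(-203742, Rational(-44035860680, 12987317159)), Rational(-108103, 2964)) = Add(Rational(8971954326664560, 12987317159), Rational(-108103, 2964)) = Rational(26591468656286916463, 38494408059276)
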